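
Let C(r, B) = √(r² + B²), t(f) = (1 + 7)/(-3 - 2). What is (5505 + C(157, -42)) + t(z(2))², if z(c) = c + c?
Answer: 137689/25 + √26413 ≈ 5670.1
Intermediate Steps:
z(c) = 2*c
t(f) = -8/5 (t(f) = 8/(-5) = 8*(-⅕) = -8/5)
C(r, B) = √(B² + r²)
(5505 + C(157, -42)) + t(z(2))² = (5505 + √((-42)² + 157²)) + (-8/5)² = (5505 + √(1764 + 24649)) + 64/25 = (5505 + √26413) + 64/25 = 137689/25 + √26413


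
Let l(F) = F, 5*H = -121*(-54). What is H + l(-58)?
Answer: 6244/5 ≈ 1248.8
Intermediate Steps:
H = 6534/5 (H = (-121*(-54))/5 = (1/5)*6534 = 6534/5 ≈ 1306.8)
H + l(-58) = 6534/5 - 58 = 6244/5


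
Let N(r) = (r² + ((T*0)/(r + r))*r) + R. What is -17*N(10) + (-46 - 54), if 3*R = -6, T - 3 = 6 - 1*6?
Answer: -1766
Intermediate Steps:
T = 3 (T = 3 + (6 - 1*6) = 3 + (6 - 6) = 3 + 0 = 3)
R = -2 (R = (⅓)*(-6) = -2)
N(r) = -2 + r² (N(r) = (r² + ((3*0)/(r + r))*r) - 2 = (r² + (0/((2*r)))*r) - 2 = (r² + (0*(1/(2*r)))*r) - 2 = (r² + 0*r) - 2 = (r² + 0) - 2 = r² - 2 = -2 + r²)
-17*N(10) + (-46 - 54) = -17*(-2 + 10²) + (-46 - 54) = -17*(-2 + 100) - 100 = -17*98 - 100 = -1666 - 100 = -1766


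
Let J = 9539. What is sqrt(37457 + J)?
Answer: 2*sqrt(11749) ≈ 216.79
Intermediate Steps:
sqrt(37457 + J) = sqrt(37457 + 9539) = sqrt(46996) = 2*sqrt(11749)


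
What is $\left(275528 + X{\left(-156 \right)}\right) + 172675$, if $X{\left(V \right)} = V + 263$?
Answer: $448310$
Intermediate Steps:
$X{\left(V \right)} = 263 + V$
$\left(275528 + X{\left(-156 \right)}\right) + 172675 = \left(275528 + \left(263 - 156\right)\right) + 172675 = \left(275528 + 107\right) + 172675 = 275635 + 172675 = 448310$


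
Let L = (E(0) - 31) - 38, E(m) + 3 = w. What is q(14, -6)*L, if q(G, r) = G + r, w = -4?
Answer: -608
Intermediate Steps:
E(m) = -7 (E(m) = -3 - 4 = -7)
L = -76 (L = (-7 - 31) - 38 = -38 - 38 = -76)
q(14, -6)*L = (14 - 6)*(-76) = 8*(-76) = -608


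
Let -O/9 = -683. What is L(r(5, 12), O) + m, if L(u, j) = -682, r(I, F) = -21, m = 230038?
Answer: 229356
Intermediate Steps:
O = 6147 (O = -9*(-683) = 6147)
L(r(5, 12), O) + m = -682 + 230038 = 229356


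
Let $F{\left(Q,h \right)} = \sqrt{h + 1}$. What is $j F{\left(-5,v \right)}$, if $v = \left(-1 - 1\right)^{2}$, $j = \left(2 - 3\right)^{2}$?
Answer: $\sqrt{5} \approx 2.2361$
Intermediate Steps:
$j = 1$ ($j = \left(2 - 3\right)^{2} = \left(-1\right)^{2} = 1$)
$v = 4$ ($v = \left(-2\right)^{2} = 4$)
$F{\left(Q,h \right)} = \sqrt{1 + h}$
$j F{\left(-5,v \right)} = 1 \sqrt{1 + 4} = 1 \sqrt{5} = \sqrt{5}$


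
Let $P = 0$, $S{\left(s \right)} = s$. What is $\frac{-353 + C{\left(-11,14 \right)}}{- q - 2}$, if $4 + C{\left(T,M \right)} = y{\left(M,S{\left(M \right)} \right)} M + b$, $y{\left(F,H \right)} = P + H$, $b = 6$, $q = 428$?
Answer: $\frac{31}{86} \approx 0.36047$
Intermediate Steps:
$y{\left(F,H \right)} = H$ ($y{\left(F,H \right)} = 0 + H = H$)
$C{\left(T,M \right)} = 2 + M^{2}$ ($C{\left(T,M \right)} = -4 + \left(M M + 6\right) = -4 + \left(M^{2} + 6\right) = -4 + \left(6 + M^{2}\right) = 2 + M^{2}$)
$\frac{-353 + C{\left(-11,14 \right)}}{- q - 2} = \frac{-353 + \left(2 + 14^{2}\right)}{\left(-1\right) 428 - 2} = \frac{-353 + \left(2 + 196\right)}{-428 - 2} = \frac{-353 + 198}{-430} = \left(-155\right) \left(- \frac{1}{430}\right) = \frac{31}{86}$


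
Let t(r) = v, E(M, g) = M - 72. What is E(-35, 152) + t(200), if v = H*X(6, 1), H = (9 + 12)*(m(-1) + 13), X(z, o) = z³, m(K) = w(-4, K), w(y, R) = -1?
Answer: 54325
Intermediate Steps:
m(K) = -1
E(M, g) = -72 + M
H = 252 (H = (9 + 12)*(-1 + 13) = 21*12 = 252)
v = 54432 (v = 252*6³ = 252*216 = 54432)
t(r) = 54432
E(-35, 152) + t(200) = (-72 - 35) + 54432 = -107 + 54432 = 54325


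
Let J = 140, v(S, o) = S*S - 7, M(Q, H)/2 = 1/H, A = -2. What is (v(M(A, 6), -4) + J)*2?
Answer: 2396/9 ≈ 266.22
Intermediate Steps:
M(Q, H) = 2/H
v(S, o) = -7 + S**2 (v(S, o) = S**2 - 7 = -7 + S**2)
(v(M(A, 6), -4) + J)*2 = ((-7 + (2/6)**2) + 140)*2 = ((-7 + (2*(1/6))**2) + 140)*2 = ((-7 + (1/3)**2) + 140)*2 = ((-7 + 1/9) + 140)*2 = (-62/9 + 140)*2 = (1198/9)*2 = 2396/9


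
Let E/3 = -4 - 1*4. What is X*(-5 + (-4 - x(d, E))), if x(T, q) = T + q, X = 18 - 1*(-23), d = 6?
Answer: 369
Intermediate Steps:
X = 41 (X = 18 + 23 = 41)
E = -24 (E = 3*(-4 - 1*4) = 3*(-4 - 4) = 3*(-8) = -24)
X*(-5 + (-4 - x(d, E))) = 41*(-5 + (-4 - (6 - 24))) = 41*(-5 + (-4 - 1*(-18))) = 41*(-5 + (-4 + 18)) = 41*(-5 + 14) = 41*9 = 369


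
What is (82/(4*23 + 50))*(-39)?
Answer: -1599/71 ≈ -22.521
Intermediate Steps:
(82/(4*23 + 50))*(-39) = (82/(92 + 50))*(-39) = (82/142)*(-39) = ((1/142)*82)*(-39) = (41/71)*(-39) = -1599/71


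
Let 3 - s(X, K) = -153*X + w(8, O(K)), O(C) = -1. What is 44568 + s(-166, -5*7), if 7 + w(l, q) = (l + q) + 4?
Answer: 19169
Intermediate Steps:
w(l, q) = -3 + l + q (w(l, q) = -7 + ((l + q) + 4) = -7 + (4 + l + q) = -3 + l + q)
s(X, K) = -1 + 153*X (s(X, K) = 3 - (-153*X + (-3 + 8 - 1)) = 3 - (-153*X + 4) = 3 - (4 - 153*X) = 3 + (-4 + 153*X) = -1 + 153*X)
44568 + s(-166, -5*7) = 44568 + (-1 + 153*(-166)) = 44568 + (-1 - 25398) = 44568 - 25399 = 19169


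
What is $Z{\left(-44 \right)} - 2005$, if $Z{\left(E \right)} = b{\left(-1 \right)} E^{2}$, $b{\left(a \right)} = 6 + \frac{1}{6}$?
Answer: $\frac{29801}{3} \approx 9933.7$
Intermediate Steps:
$b{\left(a \right)} = \frac{37}{6}$ ($b{\left(a \right)} = 6 + \frac{1}{6} = \frac{37}{6}$)
$Z{\left(E \right)} = \frac{37 E^{2}}{6}$
$Z{\left(-44 \right)} - 2005 = \frac{37 \left(-44\right)^{2}}{6} - 2005 = \frac{37}{6} \cdot 1936 - 2005 = \frac{35816}{3} - 2005 = \frac{29801}{3}$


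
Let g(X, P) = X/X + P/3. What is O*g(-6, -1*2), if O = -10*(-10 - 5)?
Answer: 50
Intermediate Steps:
g(X, P) = 1 + P/3 (g(X, P) = 1 + P*(⅓) = 1 + P/3)
O = 150 (O = -10*(-15) = 150)
O*g(-6, -1*2) = 150*(1 + (-1*2)/3) = 150*(1 + (⅓)*(-2)) = 150*(1 - ⅔) = 150*(⅓) = 50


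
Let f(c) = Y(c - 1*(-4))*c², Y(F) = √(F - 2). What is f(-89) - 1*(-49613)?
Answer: 49613 + 7921*I*√87 ≈ 49613.0 + 73882.0*I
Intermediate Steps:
Y(F) = √(-2 + F)
f(c) = c²*√(2 + c) (f(c) = √(-2 + (c - 1*(-4)))*c² = √(-2 + (c + 4))*c² = √(-2 + (4 + c))*c² = √(2 + c)*c² = c²*√(2 + c))
f(-89) - 1*(-49613) = (-89)²*√(2 - 89) - 1*(-49613) = 7921*√(-87) + 49613 = 7921*(I*√87) + 49613 = 7921*I*√87 + 49613 = 49613 + 7921*I*√87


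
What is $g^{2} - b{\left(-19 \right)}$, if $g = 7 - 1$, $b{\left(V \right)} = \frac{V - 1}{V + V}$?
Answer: $\frac{674}{19} \approx 35.474$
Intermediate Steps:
$b{\left(V \right)} = \frac{-1 + V}{2 V}$
$g = 6$ ($g = 7 - 1 = 6$)
$g^{2} - b{\left(-19 \right)} = 6^{2} - \frac{-1 - 19}{2 \left(-19\right)} = 36 - \frac{1}{2} \left(- \frac{1}{19}\right) \left(-20\right) = 36 - \frac{10}{19} = \frac{674}{19}$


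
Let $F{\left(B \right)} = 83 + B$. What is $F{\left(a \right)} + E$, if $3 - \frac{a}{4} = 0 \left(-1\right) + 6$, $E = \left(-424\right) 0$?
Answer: $71$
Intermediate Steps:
$E = 0$
$a = -12$ ($a = 12 - 4 \left(0 \left(-1\right) + 6\right) = 12 - 4 \left(0 + 6\right) = 12 - 24 = -12$)
$F{\left(a \right)} + E = \left(83 - 12\right) + 0 = 71 + 0 = 71$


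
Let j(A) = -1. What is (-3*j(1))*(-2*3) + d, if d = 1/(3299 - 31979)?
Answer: -516241/28680 ≈ -18.000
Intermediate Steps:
d = -1/28680 (d = 1/(-28680) = -1/28680 ≈ -3.4867e-5)
(-3*j(1))*(-2*3) + d = (-3*(-1))*(-2*3) - 1/28680 = 3*(-6) - 1/28680 = -18 - 1/28680 = -516241/28680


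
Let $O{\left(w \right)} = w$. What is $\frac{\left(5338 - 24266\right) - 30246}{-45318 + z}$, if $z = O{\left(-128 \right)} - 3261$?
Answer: $\frac{49174}{48707} \approx 1.0096$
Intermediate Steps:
$z = -3389$ ($z = -128 - 3261 = -3389$)
$\frac{\left(5338 - 24266\right) - 30246}{-45318 + z} = \frac{\left(5338 - 24266\right) - 30246}{-45318 - 3389} = \frac{\left(5338 - 24266\right) - 30246}{-48707} = \left(-18928 - 30246\right) \left(- \frac{1}{48707}\right) = \left(-49174\right) \left(- \frac{1}{48707}\right) = \frac{49174}{48707}$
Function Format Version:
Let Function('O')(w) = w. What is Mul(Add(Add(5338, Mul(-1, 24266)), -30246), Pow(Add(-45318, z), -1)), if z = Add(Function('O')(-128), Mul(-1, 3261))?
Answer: Rational(49174, 48707) ≈ 1.0096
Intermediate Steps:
z = -3389 (z = Add(-128, Mul(-1, 3261)) = Add(-128, -3261) = -3389)
Mul(Add(Add(5338, Mul(-1, 24266)), -30246), Pow(Add(-45318, z), -1)) = Mul(Add(Add(5338, Mul(-1, 24266)), -30246), Pow(Add(-45318, -3389), -1)) = Mul(Add(Add(5338, -24266), -30246), Pow(-48707, -1)) = Mul(Add(-18928, -30246), Rational(-1, 48707)) = Mul(-49174, Rational(-1, 48707)) = Rational(49174, 48707)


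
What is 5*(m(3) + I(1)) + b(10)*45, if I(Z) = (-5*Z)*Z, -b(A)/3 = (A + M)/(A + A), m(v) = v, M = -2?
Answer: -64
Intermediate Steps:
b(A) = -3*(-2 + A)/(2*A) (b(A) = -3*(A - 2)/(A + A) = -3*(-2 + A)/(2*A))
I(Z) = -5*Z²
5*(m(3) + I(1)) + b(10)*45 = 5*(3 - 5*1²) + (-3/2 + 3/10)*45 = 5*(3 - 5*1) + (-3/2 + 3*(⅒))*45 = 5*(3 - 5) + (-3/2 + 3/10)*45 = 5*(-2) - 6/5*45 = -10 - 54 = -64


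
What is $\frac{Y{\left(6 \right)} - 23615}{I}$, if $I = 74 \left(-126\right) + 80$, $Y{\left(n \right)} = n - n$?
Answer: $\frac{23615}{9244} \approx 2.5546$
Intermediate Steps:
$Y{\left(n \right)} = 0$
$I = -9244$ ($I = -9324 + 80 = -9244$)
$\frac{Y{\left(6 \right)} - 23615}{I} = \frac{0 - 23615}{-9244} = \left(-23615\right) \left(- \frac{1}{9244}\right) = \frac{23615}{9244}$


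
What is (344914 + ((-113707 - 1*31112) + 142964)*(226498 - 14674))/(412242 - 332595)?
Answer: -392588606/79647 ≈ -4929.1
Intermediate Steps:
(344914 + ((-113707 - 1*31112) + 142964)*(226498 - 14674))/(412242 - 332595) = (344914 + ((-113707 - 31112) + 142964)*211824)/79647 = (344914 + (-144819 + 142964)*211824)*(1/79647) = (344914 - 1855*211824)*(1/79647) = (344914 - 392933520)*(1/79647) = -392588606*1/79647 = -392588606/79647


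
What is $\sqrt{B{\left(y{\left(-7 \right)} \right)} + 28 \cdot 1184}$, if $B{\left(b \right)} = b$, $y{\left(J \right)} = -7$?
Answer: $\sqrt{33145} \approx 182.06$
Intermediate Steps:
$\sqrt{B{\left(y{\left(-7 \right)} \right)} + 28 \cdot 1184} = \sqrt{-7 + 28 \cdot 1184} = \sqrt{-7 + 33152} = \sqrt{33145}$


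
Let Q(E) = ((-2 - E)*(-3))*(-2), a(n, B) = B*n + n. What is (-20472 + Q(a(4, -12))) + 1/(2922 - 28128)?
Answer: -509665321/25206 ≈ -20220.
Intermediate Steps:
a(n, B) = n + B*n
Q(E) = -12 - 6*E (Q(E) = (6 + 3*E)*(-2) = -12 - 6*E)
(-20472 + Q(a(4, -12))) + 1/(2922 - 28128) = (-20472 + (-12 - 24*(1 - 12))) + 1/(2922 - 28128) = (-20472 + (-12 - 24*(-11))) + 1/(-25206) = (-20472 + (-12 - 6*(-44))) - 1/25206 = (-20472 + (-12 + 264)) - 1/25206 = (-20472 + 252) - 1/25206 = -20220 - 1/25206 = -509665321/25206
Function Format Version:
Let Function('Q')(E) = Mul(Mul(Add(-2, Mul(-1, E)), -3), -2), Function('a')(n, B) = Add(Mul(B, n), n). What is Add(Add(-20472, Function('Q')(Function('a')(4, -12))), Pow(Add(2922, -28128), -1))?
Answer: Rational(-509665321, 25206) ≈ -20220.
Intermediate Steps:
Function('a')(n, B) = Add(n, Mul(B, n))
Function('Q')(E) = Add(-12, Mul(-6, E)) (Function('Q')(E) = Mul(Add(6, Mul(3, E)), -2) = Add(-12, Mul(-6, E)))
Add(Add(-20472, Function('Q')(Function('a')(4, -12))), Pow(Add(2922, -28128), -1)) = Add(Add(-20472, Add(-12, Mul(-6, Mul(4, Add(1, -12))))), Pow(Add(2922, -28128), -1)) = Add(Add(-20472, Add(-12, Mul(-6, Mul(4, -11)))), Pow(-25206, -1)) = Add(Add(-20472, Add(-12, Mul(-6, -44))), Rational(-1, 25206)) = Add(Add(-20472, Add(-12, 264)), Rational(-1, 25206)) = Add(Add(-20472, 252), Rational(-1, 25206)) = Add(-20220, Rational(-1, 25206)) = Rational(-509665321, 25206)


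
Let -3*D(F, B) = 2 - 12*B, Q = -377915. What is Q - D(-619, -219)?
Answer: -1131115/3 ≈ -3.7704e+5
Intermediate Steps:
D(F, B) = -⅔ + 4*B (D(F, B) = -(2 - 12*B)/3 = -⅔ + 4*B)
Q - D(-619, -219) = -377915 - (-⅔ + 4*(-219)) = -377915 - (-⅔ - 876) = -377915 - 1*(-2630/3) = -377915 + 2630/3 = -1131115/3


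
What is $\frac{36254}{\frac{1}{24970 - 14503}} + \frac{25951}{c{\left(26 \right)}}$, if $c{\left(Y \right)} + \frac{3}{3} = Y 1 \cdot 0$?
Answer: $379444667$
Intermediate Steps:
$c{\left(Y \right)} = -1$ ($c{\left(Y \right)} = -1 + Y 1 \cdot 0 = -1 + Y 0 = -1 + 0 = -1$)
$\frac{36254}{\frac{1}{24970 - 14503}} + \frac{25951}{c{\left(26 \right)}} = \frac{36254}{\frac{1}{24970 - 14503}} + \frac{25951}{-1} = \frac{36254}{\frac{1}{10467}} + 25951 \left(-1\right) = 36254 \frac{1}{\frac{1}{10467}} - 25951 = 36254 \cdot 10467 - 25951 = 379470618 - 25951 = 379444667$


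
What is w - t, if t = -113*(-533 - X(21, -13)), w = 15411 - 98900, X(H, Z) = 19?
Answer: -145865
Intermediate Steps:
w = -83489
t = 62376 (t = -113*(-533 - 1*19) = -113*(-533 - 19) = -113*(-552) = 62376)
w - t = -83489 - 1*62376 = -83489 - 62376 = -145865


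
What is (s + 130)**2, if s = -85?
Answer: 2025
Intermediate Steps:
(s + 130)**2 = (-85 + 130)**2 = 45**2 = 2025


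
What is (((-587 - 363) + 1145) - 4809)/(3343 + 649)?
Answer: -2307/1996 ≈ -1.1558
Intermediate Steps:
(((-587 - 363) + 1145) - 4809)/(3343 + 649) = ((-950 + 1145) - 4809)/3992 = (195 - 4809)*(1/3992) = -4614*1/3992 = -2307/1996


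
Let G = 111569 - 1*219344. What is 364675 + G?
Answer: 256900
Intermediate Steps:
G = -107775 (G = 111569 - 219344 = -107775)
364675 + G = 364675 - 107775 = 256900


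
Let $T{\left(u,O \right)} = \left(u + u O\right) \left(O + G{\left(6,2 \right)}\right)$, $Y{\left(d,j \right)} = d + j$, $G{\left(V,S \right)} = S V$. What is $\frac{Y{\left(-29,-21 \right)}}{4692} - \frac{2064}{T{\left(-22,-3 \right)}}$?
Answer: $- \frac{134779}{25806} \approx -5.2228$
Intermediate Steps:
$T{\left(u,O \right)} = \left(12 + O\right) \left(u + O u\right)$ ($T{\left(u,O \right)} = \left(u + u O\right) \left(O + 2 \cdot 6\right) = \left(u + O u\right) \left(O + 12\right) = \left(u + O u\right) \left(12 + O\right) = \left(12 + O\right) \left(u + O u\right)$)
$\frac{Y{\left(-29,-21 \right)}}{4692} - \frac{2064}{T{\left(-22,-3 \right)}} = \frac{-29 - 21}{4692} - \frac{2064}{\left(-22\right) \left(12 + \left(-3\right)^{2} + 13 \left(-3\right)\right)} = \left(-50\right) \frac{1}{4692} - \frac{2064}{\left(-22\right) \left(12 + 9 - 39\right)} = - \frac{25}{2346} - \frac{2064}{\left(-22\right) \left(-18\right)} = - \frac{25}{2346} - \frac{2064}{396} = - \frac{25}{2346} - \frac{172}{33} = - \frac{134779}{25806}$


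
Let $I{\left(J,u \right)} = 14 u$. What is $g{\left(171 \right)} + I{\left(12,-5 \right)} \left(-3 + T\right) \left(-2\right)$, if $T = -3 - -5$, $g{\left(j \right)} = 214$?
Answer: $74$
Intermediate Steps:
$T = 2$ ($T = -3 + 5 = 2$)
$g{\left(171 \right)} + I{\left(12,-5 \right)} \left(-3 + T\right) \left(-2\right) = 214 + 14 \left(-5\right) \left(-3 + 2\right) \left(-2\right) = 214 - 70 \left(\left(-1\right) \left(-2\right)\right) = 214 - 140 = 74$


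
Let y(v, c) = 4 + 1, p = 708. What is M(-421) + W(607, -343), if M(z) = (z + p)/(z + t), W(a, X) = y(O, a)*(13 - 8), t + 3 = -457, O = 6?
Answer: 21738/881 ≈ 24.674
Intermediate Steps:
t = -460 (t = -3 - 457 = -460)
y(v, c) = 5
W(a, X) = 25 (W(a, X) = 5*(13 - 8) = 5*5 = 25)
M(z) = (708 + z)/(-460 + z) (M(z) = (z + 708)/(z - 460) = (708 + z)/(-460 + z))
M(-421) + W(607, -343) = (708 - 421)/(-460 - 421) + 25 = 287/(-881) + 25 = -1/881*287 + 25 = -287/881 + 25 = 21738/881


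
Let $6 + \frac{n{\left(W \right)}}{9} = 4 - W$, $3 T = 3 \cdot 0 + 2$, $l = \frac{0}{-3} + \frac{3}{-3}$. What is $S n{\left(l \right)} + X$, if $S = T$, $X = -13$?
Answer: $-19$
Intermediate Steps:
$l = -1$ ($l = 0 \left(- \frac{1}{3}\right) + 3 \left(- \frac{1}{3}\right) = 0 - 1 = -1$)
$T = \frac{2}{3}$ ($T = \frac{3 \cdot 0 + 2}{3} = \frac{0 + 2}{3} = \frac{1}{3} \cdot 2 = \frac{2}{3} \approx 0.66667$)
$S = \frac{2}{3} \approx 0.66667$
$n{\left(W \right)} = -18 - 9 W$ ($n{\left(W \right)} = -54 + 9 \left(4 - W\right) = -54 - \left(-36 + 9 W\right) = -18 - 9 W$)
$S n{\left(l \right)} + X = \frac{2 \left(-18 - -9\right)}{3} - 13 = \frac{2 \left(-18 + 9\right)}{3} - 13 = \frac{2}{3} \left(-9\right) - 13 = -6 - 13 = -19$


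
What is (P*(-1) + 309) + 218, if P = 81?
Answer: 446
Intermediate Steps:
(P*(-1) + 309) + 218 = (81*(-1) + 309) + 218 = (-81 + 309) + 218 = 228 + 218 = 446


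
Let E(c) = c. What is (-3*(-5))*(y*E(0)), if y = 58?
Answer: 0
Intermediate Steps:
(-3*(-5))*(y*E(0)) = (-3*(-5))*(58*0) = 15*0 = 0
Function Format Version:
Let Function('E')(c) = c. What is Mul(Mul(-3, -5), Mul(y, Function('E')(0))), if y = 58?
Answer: 0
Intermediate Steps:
Mul(Mul(-3, -5), Mul(y, Function('E')(0))) = Mul(Mul(-3, -5), Mul(58, 0)) = Mul(15, 0) = 0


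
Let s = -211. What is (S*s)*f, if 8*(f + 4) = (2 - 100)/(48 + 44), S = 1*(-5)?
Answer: -1604655/368 ≈ -4360.5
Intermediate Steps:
S = -5
f = -1521/368 (f = -4 + ((2 - 100)/(48 + 44))/8 = -4 + (-98/92)/8 = -4 + (-98*1/92)/8 = -4 + (1/8)*(-49/46) = -4 - 49/368 = -1521/368 ≈ -4.1331)
(S*s)*f = -5*(-211)*(-1521/368) = 1055*(-1521/368) = -1604655/368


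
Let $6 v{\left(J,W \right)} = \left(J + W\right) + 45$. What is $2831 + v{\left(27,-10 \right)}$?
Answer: $\frac{8524}{3} \approx 2841.3$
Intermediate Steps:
$v{\left(J,W \right)} = \frac{15}{2} + \frac{J}{6} + \frac{W}{6}$ ($v{\left(J,W \right)} = \frac{\left(J + W\right) + 45}{6} = \frac{45 + J + W}{6} = \frac{15}{2} + \frac{J}{6} + \frac{W}{6}$)
$2831 + v{\left(27,-10 \right)} = 2831 + \left(\frac{15}{2} + \frac{1}{6} \cdot 27 + \frac{1}{6} \left(-10\right)\right) = 2831 + \left(\frac{15}{2} + \frac{9}{2} - \frac{5}{3}\right) = 2831 + \frac{31}{3} = \frac{8524}{3}$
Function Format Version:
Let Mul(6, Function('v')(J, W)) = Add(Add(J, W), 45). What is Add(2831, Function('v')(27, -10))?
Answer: Rational(8524, 3) ≈ 2841.3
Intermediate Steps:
Function('v')(J, W) = Add(Rational(15, 2), Mul(Rational(1, 6), J), Mul(Rational(1, 6), W)) (Function('v')(J, W) = Mul(Rational(1, 6), Add(Add(J, W), 45)) = Mul(Rational(1, 6), Add(45, J, W)) = Add(Rational(15, 2), Mul(Rational(1, 6), J), Mul(Rational(1, 6), W)))
Add(2831, Function('v')(27, -10)) = Add(2831, Add(Rational(15, 2), Mul(Rational(1, 6), 27), Mul(Rational(1, 6), -10))) = Add(2831, Add(Rational(15, 2), Rational(9, 2), Rational(-5, 3))) = Add(2831, Rational(31, 3)) = Rational(8524, 3)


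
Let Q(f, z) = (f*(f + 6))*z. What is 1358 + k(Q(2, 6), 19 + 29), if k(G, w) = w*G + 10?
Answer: 5976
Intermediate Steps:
Q(f, z) = f*z*(6 + f) (Q(f, z) = (f*(6 + f))*z = f*z*(6 + f))
k(G, w) = 10 + G*w (k(G, w) = G*w + 10 = 10 + G*w)
1358 + k(Q(2, 6), 19 + 29) = 1358 + (10 + (2*6*(6 + 2))*(19 + 29)) = 1358 + (10 + (2*6*8)*48) = 1358 + (10 + 96*48) = 1358 + (10 + 4608) = 1358 + 4618 = 5976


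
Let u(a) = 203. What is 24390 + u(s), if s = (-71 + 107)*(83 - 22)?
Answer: 24593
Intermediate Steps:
s = 2196 (s = 36*61 = 2196)
24390 + u(s) = 24390 + 203 = 24593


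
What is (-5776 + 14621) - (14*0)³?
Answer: 8845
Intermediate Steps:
(-5776 + 14621) - (14*0)³ = 8845 - 1*0³ = 8845 - 1*0 = 8845 + 0 = 8845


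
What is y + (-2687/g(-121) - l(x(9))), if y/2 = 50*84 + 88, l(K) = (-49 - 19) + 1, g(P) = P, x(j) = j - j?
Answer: 1048490/121 ≈ 8665.2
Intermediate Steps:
x(j) = 0
l(K) = -67 (l(K) = -68 + 1 = -67)
y = 8576 (y = 2*(50*84 + 88) = 2*(4200 + 88) = 2*4288 = 8576)
y + (-2687/g(-121) - l(x(9))) = 8576 + (-2687/(-121) - 1*(-67)) = 8576 + (-2687*(-1/121) + 67) = 8576 + (2687/121 + 67) = 8576 + 10794/121 = 1048490/121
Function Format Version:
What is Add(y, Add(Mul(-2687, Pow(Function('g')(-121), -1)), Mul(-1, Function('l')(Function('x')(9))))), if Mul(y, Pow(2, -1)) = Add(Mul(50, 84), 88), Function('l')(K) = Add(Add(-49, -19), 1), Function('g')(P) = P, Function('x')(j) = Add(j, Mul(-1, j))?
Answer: Rational(1048490, 121) ≈ 8665.2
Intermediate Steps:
Function('x')(j) = 0
Function('l')(K) = -67 (Function('l')(K) = Add(-68, 1) = -67)
y = 8576 (y = Mul(2, Add(Mul(50, 84), 88)) = Mul(2, Add(4200, 88)) = Mul(2, 4288) = 8576)
Add(y, Add(Mul(-2687, Pow(Function('g')(-121), -1)), Mul(-1, Function('l')(Function('x')(9))))) = Add(8576, Add(Mul(-2687, Pow(-121, -1)), Mul(-1, -67))) = Add(8576, Add(Mul(-2687, Rational(-1, 121)), 67)) = Add(8576, Add(Rational(2687, 121), 67)) = Add(8576, Rational(10794, 121)) = Rational(1048490, 121)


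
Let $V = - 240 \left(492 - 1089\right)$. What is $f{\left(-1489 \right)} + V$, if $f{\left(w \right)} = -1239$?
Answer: $142041$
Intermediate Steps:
$V = 143280$ ($V = \left(-240\right) \left(-597\right) = 143280$)
$f{\left(-1489 \right)} + V = -1239 + 143280 = 142041$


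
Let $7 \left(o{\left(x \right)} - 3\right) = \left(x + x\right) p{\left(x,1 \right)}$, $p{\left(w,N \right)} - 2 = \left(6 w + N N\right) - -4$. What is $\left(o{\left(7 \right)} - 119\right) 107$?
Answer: $-1926$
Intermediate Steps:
$p{\left(w,N \right)} = 6 + N^{2} + 6 w$ ($p{\left(w,N \right)} = 2 - \left(-4 - 6 w - N N\right) = 2 + \left(\left(6 w + N^{2}\right) + 4\right) = 2 + \left(\left(N^{2} + 6 w\right) + 4\right) = 2 + \left(4 + N^{2} + 6 w\right) = 6 + N^{2} + 6 w$)
$o{\left(x \right)} = 3 + \frac{2 x \left(7 + 6 x\right)}{7}$ ($o{\left(x \right)} = 3 + \frac{\left(x + x\right) \left(6 + 1^{2} + 6 x\right)}{7} = 3 + \frac{2 x \left(6 + 1 + 6 x\right)}{7} = 3 + \frac{2 x \left(7 + 6 x\right)}{7}$)
$\left(o{\left(7 \right)} - 119\right) 107 = \left(\left(3 + \frac{2}{7} \cdot 7 \left(7 + 6 \cdot 7\right)\right) - 119\right) 107 = \left(\left(3 + \frac{2}{7} \cdot 7 \left(7 + 42\right)\right) - 119\right) 107 = \left(\left(3 + \frac{2}{7} \cdot 7 \cdot 49\right) - 119\right) 107 = \left(\left(3 + 98\right) - 119\right) 107 = \left(101 - 119\right) 107 = \left(-18\right) 107 = -1926$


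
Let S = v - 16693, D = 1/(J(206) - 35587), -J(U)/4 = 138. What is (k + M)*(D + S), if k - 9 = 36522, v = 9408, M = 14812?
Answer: -13517205923288/36139 ≈ -3.7403e+8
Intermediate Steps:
J(U) = -552 (J(U) = -4*138 = -552)
k = 36531 (k = 9 + 36522 = 36531)
D = -1/36139 (D = 1/(-552 - 35587) = 1/(-36139) = -1/36139 ≈ -2.7671e-5)
S = -7285 (S = 9408 - 16693 = -7285)
(k + M)*(D + S) = (36531 + 14812)*(-1/36139 - 7285) = 51343*(-263272616/36139) = -13517205923288/36139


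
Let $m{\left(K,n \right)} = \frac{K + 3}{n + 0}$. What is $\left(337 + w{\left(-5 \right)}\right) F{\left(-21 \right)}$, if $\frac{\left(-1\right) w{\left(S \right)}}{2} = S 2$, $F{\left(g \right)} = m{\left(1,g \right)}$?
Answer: $-68$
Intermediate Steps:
$m{\left(K,n \right)} = \frac{3 + K}{n}$
$F{\left(g \right)} = \frac{4}{g}$ ($F{\left(g \right)} = \frac{3 + 1}{g} = \frac{1}{g} 4 = \frac{4}{g}$)
$w{\left(S \right)} = - 4 S$ ($w{\left(S \right)} = - 2 S 2 = - 2 \cdot 2 S = - 4 S$)
$\left(337 + w{\left(-5 \right)}\right) F{\left(-21 \right)} = \left(337 - -20\right) \frac{4}{-21} = \left(337 + 20\right) 4 \left(- \frac{1}{21}\right) = 357 \left(- \frac{4}{21}\right) = -68$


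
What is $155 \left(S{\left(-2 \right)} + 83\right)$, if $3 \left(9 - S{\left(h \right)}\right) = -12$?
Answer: $14880$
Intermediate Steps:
$S{\left(h \right)} = 13$ ($S{\left(h \right)} = 9 - -4 = 9 + 4 = 13$)
$155 \left(S{\left(-2 \right)} + 83\right) = 155 \left(13 + 83\right) = 155 \cdot 96 = 14880$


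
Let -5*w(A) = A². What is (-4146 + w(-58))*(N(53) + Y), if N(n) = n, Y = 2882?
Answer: -14143178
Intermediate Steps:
w(A) = -A²/5
(-4146 + w(-58))*(N(53) + Y) = (-4146 - ⅕*(-58)²)*(53 + 2882) = (-4146 - ⅕*3364)*2935 = (-4146 - 3364/5)*2935 = -24094/5*2935 = -14143178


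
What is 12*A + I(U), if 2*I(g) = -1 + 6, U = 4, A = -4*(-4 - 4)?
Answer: 773/2 ≈ 386.50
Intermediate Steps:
A = 32 (A = -4*(-8) = 32)
I(g) = 5/2 (I(g) = (-1 + 6)/2 = (½)*5 = 5/2)
12*A + I(U) = 12*32 + 5/2 = 384 + 5/2 = 773/2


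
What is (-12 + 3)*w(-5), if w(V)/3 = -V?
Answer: -135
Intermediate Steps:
w(V) = -3*V (w(V) = 3*(-V) = -3*V)
(-12 + 3)*w(-5) = (-12 + 3)*(-3*(-5)) = -9*15 = -135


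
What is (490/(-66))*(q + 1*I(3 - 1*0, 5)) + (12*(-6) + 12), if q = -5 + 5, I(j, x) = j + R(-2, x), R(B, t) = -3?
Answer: -60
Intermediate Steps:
I(j, x) = -3 + j (I(j, x) = j - 3 = -3 + j)
q = 0
(490/(-66))*(q + 1*I(3 - 1*0, 5)) + (12*(-6) + 12) = (490/(-66))*(0 + 1*(-3 + (3 - 1*0))) + (12*(-6) + 12) = (490*(-1/66))*(0 + 1*(-3 + (3 + 0))) + (-72 + 12) = -245*(0 + 1*(-3 + 3))/33 - 60 = -245*(0 + 1*0)/33 - 60 = -245*(0 + 0)/33 - 60 = -245/33*0 - 60 = 0 - 60 = -60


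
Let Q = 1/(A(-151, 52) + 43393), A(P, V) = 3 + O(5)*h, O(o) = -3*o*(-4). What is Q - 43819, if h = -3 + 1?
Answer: -1896311043/43276 ≈ -43819.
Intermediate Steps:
h = -2
O(o) = 12*o
A(P, V) = -117 (A(P, V) = 3 + (12*5)*(-2) = 3 + 60*(-2) = 3 - 120 = -117)
Q = 1/43276 (Q = 1/(-117 + 43393) = 1/43276 ≈ 2.3108e-5)
Q - 43819 = 1/43276 - 43819 = -1896311043/43276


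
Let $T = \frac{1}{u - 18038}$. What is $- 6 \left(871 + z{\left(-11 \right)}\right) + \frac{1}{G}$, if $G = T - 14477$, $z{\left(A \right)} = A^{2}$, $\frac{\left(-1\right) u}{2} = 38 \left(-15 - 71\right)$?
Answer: $- \frac{991094047662}{166514455} \approx -5952.0$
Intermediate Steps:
$u = 6536$ ($u = - 2 \cdot 38 \left(-15 - 71\right) = - 2 \cdot 38 \left(-86\right) = \left(-2\right) \left(-3268\right) = 6536$)
$T = - \frac{1}{11502}$ ($T = \frac{1}{6536 - 18038} = \frac{1}{-11502} = - \frac{1}{11502} \approx -8.6941 \cdot 10^{-5}$)
$G = - \frac{166514455}{11502}$ ($G = - \frac{1}{11502} - 14477 = - \frac{166514455}{11502} \approx -14477.0$)
$- 6 \left(871 + z{\left(-11 \right)}\right) + \frac{1}{G} = - 6 \left(871 + \left(-11\right)^{2}\right) + \frac{1}{- \frac{166514455}{11502}} = - 6 \left(871 + 121\right) - \frac{11502}{166514455} = \left(-6\right) 992 - \frac{11502}{166514455} = -5952 - \frac{11502}{166514455} = - \frac{991094047662}{166514455}$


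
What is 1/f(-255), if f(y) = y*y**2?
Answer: -1/16581375 ≈ -6.0309e-8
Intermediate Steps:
f(y) = y**3
1/f(-255) = 1/((-255)**3) = 1/(-16581375) = -1/16581375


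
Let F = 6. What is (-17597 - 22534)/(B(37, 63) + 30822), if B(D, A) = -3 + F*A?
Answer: -13377/10399 ≈ -1.2864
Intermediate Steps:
B(D, A) = -3 + 6*A
(-17597 - 22534)/(B(37, 63) + 30822) = (-17597 - 22534)/((-3 + 6*63) + 30822) = -40131/((-3 + 378) + 30822) = -40131/(375 + 30822) = -40131/31197 = -40131*1/31197 = -13377/10399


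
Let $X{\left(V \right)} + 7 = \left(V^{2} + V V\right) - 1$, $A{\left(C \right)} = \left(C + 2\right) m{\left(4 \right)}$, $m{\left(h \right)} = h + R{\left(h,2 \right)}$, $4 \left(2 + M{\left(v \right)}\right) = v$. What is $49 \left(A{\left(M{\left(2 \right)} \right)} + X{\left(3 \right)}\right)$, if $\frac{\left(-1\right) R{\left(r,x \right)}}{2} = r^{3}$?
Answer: $-2548$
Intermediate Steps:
$R{\left(r,x \right)} = - 2 r^{3}$
$M{\left(v \right)} = -2 + \frac{v}{4}$
$m{\left(h \right)} = h - 2 h^{3}$
$A{\left(C \right)} = -248 - 124 C$ ($A{\left(C \right)} = \left(C + 2\right) \left(4 - 2 \cdot 4^{3}\right) = \left(2 + C\right) \left(4 - 128\right) = \left(2 + C\right) \left(-124\right) = -248 - 124 C$)
$X{\left(V \right)} = -8 + 2 V^{2}$ ($X{\left(V \right)} = -7 - \left(1 - V^{2} - V V\right) = -7 + \left(\left(V^{2} + V^{2}\right) - 1\right) = -7 + \left(2 V^{2} - 1\right) = -7 + \left(-1 + 2 V^{2}\right) = -8 + 2 V^{2}$)
$49 \left(A{\left(M{\left(2 \right)} \right)} + X{\left(3 \right)}\right) = 49 \left(\left(-248 - 124 \left(-2 + \frac{1}{4} \cdot 2\right)\right) - \left(8 - 2 \cdot 3^{2}\right)\right) = 49 \left(\left(-248 - 124 \left(-2 + \frac{1}{2}\right)\right) + \left(-8 + 2 \cdot 9\right)\right) = 49 \left(\left(-248 - -186\right) + \left(-8 + 18\right)\right) = 49 \left(\left(-248 + 186\right) + 10\right) = 49 \left(-62 + 10\right) = 49 \left(-52\right) = -2548$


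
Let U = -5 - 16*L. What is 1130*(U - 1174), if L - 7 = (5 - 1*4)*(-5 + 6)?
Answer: -1476910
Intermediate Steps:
L = 8 (L = 7 + (5 - 1*4)*(-5 + 6) = 7 + (5 - 4)*1 = 7 + 1*1 = 7 + 1 = 8)
U = -133 (U = -5 - 16*8 = -5 - 128 = -133)
1130*(U - 1174) = 1130*(-133 - 1174) = 1130*(-1307) = -1476910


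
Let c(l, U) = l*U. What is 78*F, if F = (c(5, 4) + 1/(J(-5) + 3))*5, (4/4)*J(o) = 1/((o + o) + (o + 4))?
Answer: 126945/16 ≈ 7934.1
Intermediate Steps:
J(o) = 1/(4 + 3*o) (J(o) = 1/((o + o) + (o + 4)) = 1/(2*o + (4 + o)) = 1/(4 + 3*o))
c(l, U) = U*l
F = 3255/32 (F = (4*5 + 1/(1/(4 + 3*(-5)) + 3))*5 = (20 + 1/(1/(4 - 15) + 3))*5 = (20 + 1/(1/(-11) + 3))*5 = (20 + 1/(-1/11 + 3))*5 = (20 + 1/(32/11))*5 = (20 + 11/32)*5 = (651/32)*5 = 3255/32 ≈ 101.72)
78*F = 78*(3255/32) = 126945/16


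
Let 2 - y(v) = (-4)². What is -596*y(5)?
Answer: 8344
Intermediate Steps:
y(v) = -14 (y(v) = 2 - 1*(-4)² = 2 - 1*16 = 2 - 16 = -14)
-596*y(5) = -596*(-14) = 8344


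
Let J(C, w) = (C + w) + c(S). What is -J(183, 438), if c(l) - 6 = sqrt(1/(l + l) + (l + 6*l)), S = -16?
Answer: -627 - I*sqrt(7170)/8 ≈ -627.0 - 10.584*I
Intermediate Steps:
c(l) = 6 + sqrt(1/(2*l) + 7*l) (c(l) = 6 + sqrt(1/(l + l) + (l + 6*l)) = 6 + sqrt(1/(2*l) + 7*l))
J(C, w) = 6 + C + w + I*sqrt(7170)/8 (J(C, w) = (C + w) + (6 + sqrt(2/(-16) + 28*(-16))/2) = (C + w) + (6 + sqrt(2*(-1/16) - 448)/2) = (C + w) + (6 + sqrt(-1/8 - 448)/2) = (C + w) + (6 + sqrt(-3585/8)/2) = (C + w) + (6 + (I*sqrt(7170)/4)/2) = (C + w) + (6 + I*sqrt(7170)/8) = 6 + C + w + I*sqrt(7170)/8)
-J(183, 438) = -(6 + 183 + 438 + I*sqrt(7170)/8) = -(627 + I*sqrt(7170)/8) = -627 - I*sqrt(7170)/8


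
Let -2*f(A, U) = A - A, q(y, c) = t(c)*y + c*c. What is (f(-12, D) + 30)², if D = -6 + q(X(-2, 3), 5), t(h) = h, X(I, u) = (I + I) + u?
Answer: 900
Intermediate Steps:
X(I, u) = u + 2*I (X(I, u) = 2*I + u = u + 2*I)
q(y, c) = c² + c*y (q(y, c) = c*y + c*c = c*y + c² = c² + c*y)
D = 14 (D = -6 + 5*(5 + (3 + 2*(-2))) = -6 + 5*(5 + (3 - 4)) = -6 + 5*(5 - 1) = -6 + 5*4 = -6 + 20 = 14)
f(A, U) = 0 (f(A, U) = -(A - A)/2 = -½*0 = 0)
(f(-12, D) + 30)² = (0 + 30)² = 30² = 900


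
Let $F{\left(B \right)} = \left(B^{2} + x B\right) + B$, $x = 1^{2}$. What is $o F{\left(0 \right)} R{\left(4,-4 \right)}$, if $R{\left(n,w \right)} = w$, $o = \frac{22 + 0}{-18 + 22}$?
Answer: $0$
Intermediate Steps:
$x = 1$
$o = \frac{11}{2}$ ($o = \frac{22}{4} = 22 \cdot \frac{1}{4} = \frac{11}{2} \approx 5.5$)
$F{\left(B \right)} = B^{2} + 2 B$ ($F{\left(B \right)} = \left(B^{2} + 1 B\right) + B = \left(B^{2} + B\right) + B = \left(B + B^{2}\right) + B = B^{2} + 2 B$)
$o F{\left(0 \right)} R{\left(4,-4 \right)} = \frac{11 \cdot 0 \left(2 + 0\right)}{2} \left(-4\right) = \frac{11 \cdot 0 \cdot 2}{2} \left(-4\right) = \frac{11}{2} \cdot 0 \left(-4\right) = 0 \left(-4\right) = 0$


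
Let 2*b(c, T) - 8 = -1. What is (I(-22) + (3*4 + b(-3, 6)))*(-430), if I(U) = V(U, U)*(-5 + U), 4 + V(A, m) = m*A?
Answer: 5566135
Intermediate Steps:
V(A, m) = -4 + A*m (V(A, m) = -4 + m*A = -4 + A*m)
b(c, T) = 7/2 (b(c, T) = 4 + (½)*(-1) = 4 - ½ = 7/2)
I(U) = (-5 + U)*(-4 + U²) (I(U) = (-4 + U*U)*(-5 + U) = (-4 + U²)*(-5 + U) = (-5 + U)*(-4 + U²))
(I(-22) + (3*4 + b(-3, 6)))*(-430) = ((-5 - 22)*(-4 + (-22)²) + (3*4 + 7/2))*(-430) = (-27*(-4 + 484) + (12 + 7/2))*(-430) = (-27*480 + 31/2)*(-430) = (-12960 + 31/2)*(-430) = -25889/2*(-430) = 5566135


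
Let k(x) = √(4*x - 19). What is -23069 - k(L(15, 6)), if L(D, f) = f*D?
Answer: -23069 - √341 ≈ -23087.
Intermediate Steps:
L(D, f) = D*f
k(x) = √(-19 + 4*x)
-23069 - k(L(15, 6)) = -23069 - √(-19 + 4*(15*6)) = -23069 - √(-19 + 4*90) = -23069 - √(-19 + 360) = -23069 - √341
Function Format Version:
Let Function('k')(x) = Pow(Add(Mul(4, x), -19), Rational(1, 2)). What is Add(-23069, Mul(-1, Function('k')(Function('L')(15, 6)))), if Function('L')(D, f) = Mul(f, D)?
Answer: Add(-23069, Mul(-1, Pow(341, Rational(1, 2)))) ≈ -23087.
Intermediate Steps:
Function('L')(D, f) = Mul(D, f)
Function('k')(x) = Pow(Add(-19, Mul(4, x)), Rational(1, 2))
Add(-23069, Mul(-1, Function('k')(Function('L')(15, 6)))) = Add(-23069, Mul(-1, Pow(Add(-19, Mul(4, Mul(15, 6))), Rational(1, 2)))) = Add(-23069, Mul(-1, Pow(Add(-19, Mul(4, 90)), Rational(1, 2)))) = Add(-23069, Mul(-1, Pow(Add(-19, 360), Rational(1, 2)))) = Add(-23069, Mul(-1, Pow(341, Rational(1, 2))))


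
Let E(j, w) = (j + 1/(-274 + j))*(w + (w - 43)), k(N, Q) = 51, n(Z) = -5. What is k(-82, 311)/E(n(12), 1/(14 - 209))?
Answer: 2774655/11708252 ≈ 0.23698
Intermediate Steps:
E(j, w) = (-43 + 2*w)*(j + 1/(-274 + j)) (E(j, w) = (j + 1/(-274 + j))*(w + (-43 + w)) = (j + 1/(-274 + j))*(-43 + 2*w) = (-43 + 2*w)*(j + 1/(-274 + j)))
k(-82, 311)/E(n(12), 1/(14 - 209)) = 51/(((-43 - 43*(-5)² + 2/(14 - 209) + 11782*(-5) - 548*(-5)/(14 - 209) + 2*(-5)²/(14 - 209))/(-274 - 5))) = 51/(((-43 - 43*25 + 2/(-195) - 58910 - 548*(-5)/(-195) + 2*25/(-195))/(-279))) = 51/((-(-43 - 1075 + 2*(-1/195) - 58910 - 548*(-5)*(-1/195) + 2*(-1/195)*25)/279)) = 51/((-(-43 - 1075 - 2/195 - 58910 - 548/39 - 10/39)/279)) = 51/((-1/279*(-11708252/195))) = 51/(11708252/54405) = 51*(54405/11708252) = 2774655/11708252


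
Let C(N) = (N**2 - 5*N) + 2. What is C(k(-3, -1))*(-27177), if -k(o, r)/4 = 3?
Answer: -5598462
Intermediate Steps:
k(o, r) = -12 (k(o, r) = -4*3 = -12)
C(N) = 2 + N**2 - 5*N
C(k(-3, -1))*(-27177) = (2 + (-12)**2 - 5*(-12))*(-27177) = (2 + 144 + 60)*(-27177) = 206*(-27177) = -5598462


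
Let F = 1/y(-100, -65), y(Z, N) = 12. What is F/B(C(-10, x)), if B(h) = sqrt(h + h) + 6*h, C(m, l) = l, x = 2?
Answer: 1/168 ≈ 0.0059524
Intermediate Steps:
B(h) = 6*h + sqrt(2)*sqrt(h) (B(h) = sqrt(2*h) + 6*h = sqrt(2)*sqrt(h) + 6*h = 6*h + sqrt(2)*sqrt(h))
F = 1/12 ≈ 0.083333
F/B(C(-10, x)) = 1/(12*(6*2 + sqrt(2)*sqrt(2))) = 1/(12*(12 + 2)) = (1/12)/14 = (1/12)*(1/14) = 1/168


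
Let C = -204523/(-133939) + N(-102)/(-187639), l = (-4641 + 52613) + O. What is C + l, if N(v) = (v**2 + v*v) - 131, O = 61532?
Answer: 2752109848054078/25132180021 ≈ 1.0951e+5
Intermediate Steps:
N(v) = -131 + 2*v**2 (N(v) = (v**2 + v**2) - 131 = 2*v**2 - 131 = -131 + 2*v**2)
l = 109504 (l = (-4641 + 52613) + 61532 = 47972 + 61532 = 109504)
C = 35607034494/25132180021 (C = -204523/(-133939) + (-131 + 2*(-102)**2)/(-187639) = -204523*(-1/133939) + (-131 + 2*10404)*(-1/187639) = 204523/133939 + (-131 + 20808)*(-1/187639) = 204523/133939 + 20677*(-1/187639) = 204523/133939 - 20677/187639 = 35607034494/25132180021 ≈ 1.4168)
C + l = 35607034494/25132180021 + 109504 = 2752109848054078/25132180021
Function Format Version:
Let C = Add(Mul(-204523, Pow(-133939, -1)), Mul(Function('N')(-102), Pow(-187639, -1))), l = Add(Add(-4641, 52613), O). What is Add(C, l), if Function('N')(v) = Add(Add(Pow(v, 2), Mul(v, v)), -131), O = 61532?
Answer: Rational(2752109848054078, 25132180021) ≈ 1.0951e+5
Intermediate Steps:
Function('N')(v) = Add(-131, Mul(2, Pow(v, 2))) (Function('N')(v) = Add(Add(Pow(v, 2), Pow(v, 2)), -131) = Add(Mul(2, Pow(v, 2)), -131) = Add(-131, Mul(2, Pow(v, 2))))
l = 109504 (l = Add(Add(-4641, 52613), 61532) = Add(47972, 61532) = 109504)
C = Rational(35607034494, 25132180021) (C = Add(Mul(-204523, Pow(-133939, -1)), Mul(Add(-131, Mul(2, Pow(-102, 2))), Pow(-187639, -1))) = Add(Mul(-204523, Rational(-1, 133939)), Mul(Add(-131, Mul(2, 10404)), Rational(-1, 187639))) = Add(Rational(204523, 133939), Mul(Add(-131, 20808), Rational(-1, 187639))) = Add(Rational(204523, 133939), Mul(20677, Rational(-1, 187639))) = Add(Rational(204523, 133939), Rational(-20677, 187639)) = Rational(35607034494, 25132180021) ≈ 1.4168)
Add(C, l) = Add(Rational(35607034494, 25132180021), 109504) = Rational(2752109848054078, 25132180021)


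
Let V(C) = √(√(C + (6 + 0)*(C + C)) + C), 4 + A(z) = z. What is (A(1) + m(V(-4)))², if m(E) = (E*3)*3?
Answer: 9*(1 - 3*√2*√(-2 + I*√13))² ≈ -393.68 + 450.48*I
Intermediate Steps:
A(z) = -4 + z
V(C) = √(C + √13*√C) (V(C) = √(√(C + 6*(2*C)) + C) = √(√(C + 12*C) + C) = √(√(13*C) + C) = √(√13*√C + C) = √(C + √13*√C))
m(E) = 9*E (m(E) = (3*E)*3 = 9*E)
(A(1) + m(V(-4)))² = ((-4 + 1) + 9*√(-4 + √13*√(-4)))² = (-3 + 9*√(-4 + √13*(2*I)))² = (-3 + 9*√(-4 + 2*I*√13))²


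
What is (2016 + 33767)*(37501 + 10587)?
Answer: 1720732904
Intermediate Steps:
(2016 + 33767)*(37501 + 10587) = 35783*48088 = 1720732904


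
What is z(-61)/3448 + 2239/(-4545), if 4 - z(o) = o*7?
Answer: -13367/36360 ≈ -0.36763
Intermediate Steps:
z(o) = 4 - 7*o (z(o) = 4 - o*7 = 4 - 7*o)
z(-61)/3448 + 2239/(-4545) = (4 - 7*(-61))/3448 + 2239/(-4545) = (4 + 427)*(1/3448) + 2239*(-1/4545) = 431*(1/3448) - 2239/4545 = ⅛ - 2239/4545 = -13367/36360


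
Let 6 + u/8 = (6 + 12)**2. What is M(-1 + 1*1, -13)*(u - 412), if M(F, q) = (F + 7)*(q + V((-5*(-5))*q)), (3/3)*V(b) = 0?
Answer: -194012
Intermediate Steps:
V(b) = 0
u = 2544 (u = -48 + 8*(6 + 12)**2 = -48 + 8*18**2 = -48 + 8*324 = -48 + 2592 = 2544)
M(F, q) = q*(7 + F) (M(F, q) = (F + 7)*(q + 0) = (7 + F)*q = q*(7 + F))
M(-1 + 1*1, -13)*(u - 412) = (-13*(7 + (-1 + 1*1)))*(2544 - 412) = -13*(7 + (-1 + 1))*2132 = -13*(7 + 0)*2132 = -13*7*2132 = -91*2132 = -194012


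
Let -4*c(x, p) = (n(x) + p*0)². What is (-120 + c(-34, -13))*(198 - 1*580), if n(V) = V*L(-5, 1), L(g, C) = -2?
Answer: 487432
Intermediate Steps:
n(V) = -2*V (n(V) = V*(-2) = -2*V)
c(x, p) = -x² (c(x, p) = -(-2*x + p*0)²/4 = -(-2*x + 0)²/4 = -4*x²/4 = -x²)
(-120 + c(-34, -13))*(198 - 1*580) = (-120 - 1*(-34)²)*(198 - 1*580) = (-120 - 1*1156)*(198 - 580) = (-120 - 1156)*(-382) = -1276*(-382) = 487432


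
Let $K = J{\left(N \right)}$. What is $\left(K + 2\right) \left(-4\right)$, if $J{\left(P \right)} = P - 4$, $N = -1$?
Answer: $12$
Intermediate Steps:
$J{\left(P \right)} = -4 + P$ ($J{\left(P \right)} = P - 4 = -4 + P$)
$K = -5$ ($K = -4 - 1 = -5$)
$\left(K + 2\right) \left(-4\right) = \left(-5 + 2\right) \left(-4\right) = \left(-3\right) \left(-4\right) = 12$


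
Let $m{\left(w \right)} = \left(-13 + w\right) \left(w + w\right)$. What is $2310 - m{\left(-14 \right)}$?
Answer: $1554$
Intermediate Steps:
$m{\left(w \right)} = 2 w \left(-13 + w\right)$ ($m{\left(w \right)} = \left(-13 + w\right) 2 w = 2 w \left(-13 + w\right)$)
$2310 - m{\left(-14 \right)} = 2310 - 2 \left(-14\right) \left(-13 - 14\right) = 2310 - 2 \left(-14\right) \left(-27\right) = 2310 - 756 = 1554$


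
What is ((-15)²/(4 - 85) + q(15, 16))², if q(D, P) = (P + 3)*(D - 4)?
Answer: 3444736/81 ≈ 42528.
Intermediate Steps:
q(D, P) = (-4 + D)*(3 + P) (q(D, P) = (3 + P)*(-4 + D) = (-4 + D)*(3 + P))
((-15)²/(4 - 85) + q(15, 16))² = ((-15)²/(4 - 85) + (-12 - 4*16 + 3*15 + 15*16))² = (225/(-81) + (-12 - 64 + 45 + 240))² = (225*(-1/81) + 209)² = (-25/9 + 209)² = (1856/9)² = 3444736/81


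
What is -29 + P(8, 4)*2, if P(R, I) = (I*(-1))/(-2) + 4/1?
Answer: -17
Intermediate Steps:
P(R, I) = 4 + I/2 (P(R, I) = -I*(-½) + 4*1 = I/2 + 4 = 4 + I/2)
-29 + P(8, 4)*2 = -29 + (4 + (½)*4)*2 = -29 + (4 + 2)*2 = -29 + 6*2 = -29 + 12 = -17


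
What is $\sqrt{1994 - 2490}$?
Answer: $4 i \sqrt{31} \approx 22.271 i$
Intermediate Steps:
$\sqrt{1994 - 2490} = \sqrt{-496} = 4 i \sqrt{31}$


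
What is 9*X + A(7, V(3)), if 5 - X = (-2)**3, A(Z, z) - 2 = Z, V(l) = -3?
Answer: 126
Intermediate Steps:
A(Z, z) = 2 + Z
X = 13 (X = 5 - 1*(-2)**3 = 5 - 1*(-8) = 5 + 8 = 13)
9*X + A(7, V(3)) = 9*13 + (2 + 7) = 117 + 9 = 126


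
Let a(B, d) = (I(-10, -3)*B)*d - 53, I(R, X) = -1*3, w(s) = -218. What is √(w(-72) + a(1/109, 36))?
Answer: I*√3231523/109 ≈ 16.492*I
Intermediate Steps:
I(R, X) = -3
a(B, d) = -53 - 3*B*d (a(B, d) = (-3*B)*d - 53 = -3*B*d - 53 = -53 - 3*B*d)
√(w(-72) + a(1/109, 36)) = √(-218 + (-53 - 3*36/109)) = √(-218 + (-53 - 3*1/109*36)) = √(-218 + (-53 - 108/109)) = √(-218 - 5885/109) = √(-29647/109) = I*√3231523/109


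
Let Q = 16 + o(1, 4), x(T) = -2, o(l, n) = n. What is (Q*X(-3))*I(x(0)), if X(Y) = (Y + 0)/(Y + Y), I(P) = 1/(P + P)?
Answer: -5/2 ≈ -2.5000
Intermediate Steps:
I(P) = 1/(2*P)
X(Y) = ½ (X(Y) = Y/((2*Y)) = Y*(1/(2*Y)) = ½)
Q = 20 (Q = 16 + 4 = 20)
(Q*X(-3))*I(x(0)) = (20*(½))*((½)/(-2)) = 10*((½)*(-½)) = 10*(-¼) = -5/2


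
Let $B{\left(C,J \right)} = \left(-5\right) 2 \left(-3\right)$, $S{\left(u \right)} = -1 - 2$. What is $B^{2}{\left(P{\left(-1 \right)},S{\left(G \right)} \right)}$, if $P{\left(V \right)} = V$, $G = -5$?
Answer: $900$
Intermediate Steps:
$S{\left(u \right)} = -3$
$B{\left(C,J \right)} = 30$ ($B{\left(C,J \right)} = \left(-10\right) \left(-3\right) = 30$)
$B^{2}{\left(P{\left(-1 \right)},S{\left(G \right)} \right)} = 30^{2} = 900$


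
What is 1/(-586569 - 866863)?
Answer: -1/1453432 ≈ -6.8803e-7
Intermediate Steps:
1/(-586569 - 866863) = 1/(-1453432) = -1/1453432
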